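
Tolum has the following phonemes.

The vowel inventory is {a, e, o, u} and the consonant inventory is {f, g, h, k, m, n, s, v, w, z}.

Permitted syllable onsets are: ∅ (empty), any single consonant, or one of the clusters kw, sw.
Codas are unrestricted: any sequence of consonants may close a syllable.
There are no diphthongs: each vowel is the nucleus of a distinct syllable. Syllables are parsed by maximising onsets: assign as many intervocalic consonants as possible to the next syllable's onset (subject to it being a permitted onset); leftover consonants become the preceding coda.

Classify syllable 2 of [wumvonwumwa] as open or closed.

The vowels are u, o, u, a — 4 nuclei, so 4 syllables.
σ1/σ2 boundary: /mv/ — longest licit onset from the right is /v/, leaving /m/ as coda.
σ2/σ3 boundary: /nw/ — longest licit onset from the right is /w/, leaving /n/ as coda.
σ3/σ4 boundary: cluster /mw/ — the longest permitted-onset suffix is /w/; onset = /w/, preceding coda = /m/.
Syllabification: wum.von.wum.wa.
Syllable 2 is /von/ with coda /n/, so it is closed.

closed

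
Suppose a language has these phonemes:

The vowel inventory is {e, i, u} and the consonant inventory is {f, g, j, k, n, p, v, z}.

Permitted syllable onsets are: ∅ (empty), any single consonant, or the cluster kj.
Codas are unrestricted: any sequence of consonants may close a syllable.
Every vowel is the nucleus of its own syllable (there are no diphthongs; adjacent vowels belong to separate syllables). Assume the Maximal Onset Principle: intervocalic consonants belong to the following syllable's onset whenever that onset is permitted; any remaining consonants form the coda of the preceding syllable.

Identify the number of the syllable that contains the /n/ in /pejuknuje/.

3

Nuclei (vowels): e, u, u, e → 4 syllables.
Between /e/ (V1) and /u/ (V2): /j/ → onset of the next syllable (single consonants are always licit onsets).
Between /u/ (V2) and /u/ (V3): /kn/ — longest licit onset from the right is /n/, leaving /k/ as coda.
Between /u/ (V3) and /e/ (V4): just /j/ — single C goes to the following onset.
Syllabification: pe.juk.nu.je.
The /n/ is in the onset of syllable 3 (/nu/).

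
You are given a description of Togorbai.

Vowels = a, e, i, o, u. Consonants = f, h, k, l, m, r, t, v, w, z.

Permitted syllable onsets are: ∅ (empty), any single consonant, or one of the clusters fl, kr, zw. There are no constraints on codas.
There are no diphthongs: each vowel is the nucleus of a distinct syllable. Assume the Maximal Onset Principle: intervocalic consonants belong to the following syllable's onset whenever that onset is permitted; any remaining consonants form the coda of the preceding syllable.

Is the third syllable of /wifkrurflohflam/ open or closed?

Nuclei (vowels): i, u, o, a → 4 syllables.
Between /i/ (V1) and /u/ (V2): /fkr/ — longest licit onset from the right is /kr/, leaving /f/ as coda.
Between /u/ (V2) and /o/ (V3): /rfl/ — longest licit onset from the right is /fl/, leaving /r/ as coda.
Between /o/ (V3) and /a/ (V4): cluster /hfl/ — the longest permitted-onset suffix is /fl/; onset = /fl/, preceding coda = /h/.
So the parse is wif.krur.floh.flam.
Syllable 3 is /floh/ with coda /h/, so it is closed.

closed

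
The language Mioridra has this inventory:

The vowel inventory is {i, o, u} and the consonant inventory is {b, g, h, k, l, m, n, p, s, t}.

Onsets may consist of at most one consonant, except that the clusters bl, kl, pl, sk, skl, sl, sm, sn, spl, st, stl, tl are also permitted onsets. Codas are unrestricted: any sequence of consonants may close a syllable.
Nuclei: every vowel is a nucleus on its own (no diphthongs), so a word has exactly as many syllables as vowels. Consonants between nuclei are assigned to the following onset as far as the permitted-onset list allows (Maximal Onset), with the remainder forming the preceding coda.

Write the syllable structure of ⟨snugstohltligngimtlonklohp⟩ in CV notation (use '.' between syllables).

The vowels are u, o, i, i, o, o — 6 nuclei, so 6 syllables.
Between /u/ (V1) and /o/ (V2): cluster /gst/ — the longest permitted-onset suffix is /st/; onset = /st/, preceding coda = /g/.
Between /o/ (V2) and /i/ (V3): /hltl/ — longest licit onset from the right is /tl/, leaving /hl/ as coda.
Between /i/ (V3) and /i/ (V4): /gng/ splits as /gn/ + /g/ (/g/ is the longest suffix that is a licit onset).
Between /i/ (V4) and /o/ (V5): /mtl/; trying suffixes from longest down, /tl/ is the first permitted one, so coda /m/ | onset /tl/.
Between /o/ (V5) and /o/ (V6): /nkl/ — longest licit onset from the right is /kl/, leaving /n/ as coda.
So the parse is snug.stohl.tlign.gim.tlon.klohp.
Mapping each syllable to C/V: /snug/ → CCVC, /stohl/ → CCVCC, /tlign/ → CCVCC, /gim/ → CVC, /tlon/ → CCVC, /klohp/ → CCVCC.

CCVC.CCVCC.CCVCC.CVC.CCVC.CCVCC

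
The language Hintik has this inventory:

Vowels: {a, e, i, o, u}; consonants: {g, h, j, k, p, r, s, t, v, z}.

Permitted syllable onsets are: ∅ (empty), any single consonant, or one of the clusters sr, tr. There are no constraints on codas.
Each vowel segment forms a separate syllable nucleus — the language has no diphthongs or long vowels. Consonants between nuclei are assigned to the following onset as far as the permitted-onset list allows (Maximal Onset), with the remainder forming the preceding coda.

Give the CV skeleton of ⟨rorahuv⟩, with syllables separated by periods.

Nuclei (vowels): o, a, u → 3 syllables.
/o…a/ gap (V1→V2): /r/ → onset of the next syllable (single consonants are always licit onsets).
/a…u/ gap (V2→V3): /h/ → onset of the next syllable (single consonants are always licit onsets).
Result: ro.ra.huv.
Mapping each syllable to C/V: /ro/ → CV, /ra/ → CV, /huv/ → CVC.

CV.CV.CVC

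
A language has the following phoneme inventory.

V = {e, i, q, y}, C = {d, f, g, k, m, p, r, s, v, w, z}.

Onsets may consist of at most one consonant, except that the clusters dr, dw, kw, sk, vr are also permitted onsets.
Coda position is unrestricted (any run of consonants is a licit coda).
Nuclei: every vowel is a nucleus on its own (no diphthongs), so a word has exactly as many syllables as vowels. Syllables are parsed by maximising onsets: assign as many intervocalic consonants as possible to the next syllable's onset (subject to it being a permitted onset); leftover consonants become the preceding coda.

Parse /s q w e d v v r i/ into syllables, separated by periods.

Vowels present: q, e, i; each is a nucleus, giving 3 syllables.
Between /q/ (V1) and /e/ (V2): /w/ → onset of the next syllable (single consonants are always licit onsets).
Between /e/ (V2) and /i/ (V3): /dvvr/; trying suffixes from longest down, /vr/ is the first permitted one, so coda /dv/ | onset /vr/.

sq.wedv.vri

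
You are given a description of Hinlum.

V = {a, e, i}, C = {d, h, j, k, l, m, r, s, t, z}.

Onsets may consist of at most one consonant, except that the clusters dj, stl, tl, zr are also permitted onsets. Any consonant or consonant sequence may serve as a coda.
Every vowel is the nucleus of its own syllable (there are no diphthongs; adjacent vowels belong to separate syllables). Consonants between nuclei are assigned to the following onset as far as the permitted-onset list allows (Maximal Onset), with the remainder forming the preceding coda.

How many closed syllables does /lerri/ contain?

1

Vowels present: e, i; each is a nucleus, giving 2 syllables.
σ1/σ2 boundary: cluster /rr/ — the longest permitted-onset suffix is /r/; onset = /r/, preceding coda = /r/.
Putting it together: ler.ri.
Classifying each syllable: /ler/ (closed), /ri/ (open).
Closed syllables: 1.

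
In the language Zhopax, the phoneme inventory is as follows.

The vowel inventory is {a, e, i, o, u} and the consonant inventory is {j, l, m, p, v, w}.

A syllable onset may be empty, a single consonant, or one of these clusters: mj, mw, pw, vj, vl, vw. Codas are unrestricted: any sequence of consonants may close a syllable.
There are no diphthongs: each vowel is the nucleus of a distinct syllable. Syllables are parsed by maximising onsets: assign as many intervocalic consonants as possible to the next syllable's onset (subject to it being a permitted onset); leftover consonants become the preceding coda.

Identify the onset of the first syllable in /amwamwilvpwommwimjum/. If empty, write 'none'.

Vowels present: a, a, i, o, i, u; each is a nucleus, giving 6 syllables.
/a…a/ gap (V1→V2): cluster /mw/ — /mw/ is itself a permitted onset, so the whole cluster goes right; preceding coda = ∅.
/a…i/ gap (V2→V3): cluster /mw/ — /mw/ is itself a permitted onset, so the whole cluster goes right; preceding coda = ∅.
/i…o/ gap (V3→V4): cluster /lvpw/ — the longest permitted-onset suffix is /pw/; onset = /pw/, preceding coda = /lv/.
/o…i/ gap (V4→V5): /mmw/; trying suffixes from longest down, /mw/ is the first permitted one, so coda /m/ | onset /mw/.
/i…u/ gap (V5→V6): /mj/ is a licit onset in full, so it all attaches to the next syllable.
Result: a.mwa.mwilv.pwom.mwi.mjum.
Syllable 1 is /a/: onset ∅, nucleus /a/, coda ∅.

none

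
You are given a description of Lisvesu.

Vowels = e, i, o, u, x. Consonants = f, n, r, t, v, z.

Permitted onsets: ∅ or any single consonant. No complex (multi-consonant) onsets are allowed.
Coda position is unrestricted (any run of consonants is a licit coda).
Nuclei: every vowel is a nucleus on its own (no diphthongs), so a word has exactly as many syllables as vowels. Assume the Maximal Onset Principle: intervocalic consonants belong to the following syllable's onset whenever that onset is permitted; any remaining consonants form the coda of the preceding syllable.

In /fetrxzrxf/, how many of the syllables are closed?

Vowels present: e, x, x; each is a nucleus, giving 3 syllables.
/e…x/ gap (V1→V2): /tr/ — longest licit onset from the right is /r/, leaving /t/ as coda.
/x…x/ gap (V2→V3): /zr/ — longest licit onset from the right is /r/, leaving /z/ as coda.
So the parse is fet.rxz.rxf.
Classifying each syllable: /fet/ (closed), /rxz/ (closed), /rxf/ (closed).
Closed syllables: 3.

3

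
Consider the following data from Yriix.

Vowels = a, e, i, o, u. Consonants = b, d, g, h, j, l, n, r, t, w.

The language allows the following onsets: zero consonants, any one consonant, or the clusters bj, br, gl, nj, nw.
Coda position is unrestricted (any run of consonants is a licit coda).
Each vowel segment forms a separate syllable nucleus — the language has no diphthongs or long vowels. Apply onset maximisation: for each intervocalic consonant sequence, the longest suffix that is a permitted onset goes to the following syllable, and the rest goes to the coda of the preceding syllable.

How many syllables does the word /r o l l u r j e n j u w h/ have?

Vowels present: o, u, e, u; each is a nucleus, giving 4 syllables.

4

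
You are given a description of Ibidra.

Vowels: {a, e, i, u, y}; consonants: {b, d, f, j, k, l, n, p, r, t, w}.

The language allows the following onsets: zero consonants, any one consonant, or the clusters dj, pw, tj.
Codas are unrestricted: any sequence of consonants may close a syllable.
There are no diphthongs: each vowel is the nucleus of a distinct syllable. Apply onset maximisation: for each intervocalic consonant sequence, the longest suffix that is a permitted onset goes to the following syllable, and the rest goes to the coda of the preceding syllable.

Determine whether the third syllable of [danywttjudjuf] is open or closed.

The vowels are a, y, u, u — 4 nuclei, so 4 syllables.
Between /a/ (V1) and /y/ (V2): just /n/ — single C goes to the following onset.
Between /y/ (V2) and /u/ (V3): /wttj/ — longest licit onset from the right is /tj/, leaving /wt/ as coda.
Between /u/ (V3) and /u/ (V4): /dj/ is a licit onset in full, so it all attaches to the next syllable.
Result: da.nywt.tju.djuf.
Syllable 3 is /tju/; it ends in its nucleus with no coda, so it is open.

open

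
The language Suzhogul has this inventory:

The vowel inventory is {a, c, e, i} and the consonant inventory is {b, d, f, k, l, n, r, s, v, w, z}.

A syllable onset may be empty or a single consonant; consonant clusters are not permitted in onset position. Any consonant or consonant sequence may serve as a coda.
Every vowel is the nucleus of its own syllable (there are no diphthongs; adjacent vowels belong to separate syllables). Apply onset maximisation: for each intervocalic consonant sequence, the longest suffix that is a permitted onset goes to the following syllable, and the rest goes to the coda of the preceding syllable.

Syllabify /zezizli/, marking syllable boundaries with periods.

Nuclei (vowels): e, i, i → 3 syllables.
/e…i/ gap (V1→V2): /z/ is a single consonant, so it becomes the next onset.
/i…i/ gap (V2→V3): /zl/ — longest licit onset from the right is /l/, leaving /z/ as coda.

ze.ziz.li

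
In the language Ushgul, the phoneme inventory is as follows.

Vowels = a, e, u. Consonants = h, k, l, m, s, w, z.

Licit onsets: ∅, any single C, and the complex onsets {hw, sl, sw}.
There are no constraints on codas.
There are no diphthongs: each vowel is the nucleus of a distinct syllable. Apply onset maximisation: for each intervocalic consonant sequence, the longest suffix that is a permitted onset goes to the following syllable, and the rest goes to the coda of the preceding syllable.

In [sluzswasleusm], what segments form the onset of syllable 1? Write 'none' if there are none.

Nuclei (vowels): u, a, e, u → 4 syllables.
Between /u/ (V1) and /a/ (V2): /zsw/ — longest licit onset from the right is /sw/, leaving /z/ as coda.
Between /a/ (V2) and /e/ (V3): /sl/ is a licit onset in full, so it all attaches to the next syllable.
Between /e/ (V3) and /u/ (V4): no consonants, so the boundary falls immediately after /e/.
So the parse is sluz.swa.sle.usm.
Syllable 1 is /sluz/: onset /sl/, nucleus /u/, coda /z/.

sl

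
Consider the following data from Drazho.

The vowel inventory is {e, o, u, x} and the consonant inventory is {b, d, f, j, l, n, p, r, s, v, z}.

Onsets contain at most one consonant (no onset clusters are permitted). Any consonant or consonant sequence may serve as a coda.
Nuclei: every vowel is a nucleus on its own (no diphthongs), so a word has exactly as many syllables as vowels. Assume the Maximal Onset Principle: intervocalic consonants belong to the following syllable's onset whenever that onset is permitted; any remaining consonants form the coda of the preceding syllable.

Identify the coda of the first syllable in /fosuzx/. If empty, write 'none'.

none

The vowels are o, u, x — 3 nuclei, so 3 syllables.
V1 /o/ – V2 /u/: /s/ → onset of the next syllable (single consonants are always licit onsets).
V2 /u/ – V3 /x/: /z/ is a single consonant, so it becomes the next onset.
Syllabification: fo.su.zx.
Syllable 1 is /fo/: onset /f/, nucleus /o/, coda ∅.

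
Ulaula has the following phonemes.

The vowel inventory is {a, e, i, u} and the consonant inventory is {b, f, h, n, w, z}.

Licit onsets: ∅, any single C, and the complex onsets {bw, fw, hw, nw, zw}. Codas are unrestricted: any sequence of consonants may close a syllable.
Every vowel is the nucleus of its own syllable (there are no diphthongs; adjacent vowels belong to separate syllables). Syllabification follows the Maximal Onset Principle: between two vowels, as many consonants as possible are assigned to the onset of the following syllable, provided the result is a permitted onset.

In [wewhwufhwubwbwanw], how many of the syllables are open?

Vowels present: e, u, u, a; each is a nucleus, giving 4 syllables.
Between /e/ (V1) and /u/ (V2): /whw/ splits as /w/ + /hw/ (/hw/ is the longest suffix that is a licit onset).
Between /u/ (V2) and /u/ (V3): /fhw/ — longest licit onset from the right is /hw/, leaving /f/ as coda.
Between /u/ (V3) and /a/ (V4): /bwbw/ — longest licit onset from the right is /bw/, leaving /bw/ as coda.
Syllabification: wew.hwuf.hwubw.bwanw.
Classifying each syllable: /wew/ (closed), /hwuf/ (closed), /hwubw/ (closed), /bwanw/ (closed).
Open syllables: 0.

0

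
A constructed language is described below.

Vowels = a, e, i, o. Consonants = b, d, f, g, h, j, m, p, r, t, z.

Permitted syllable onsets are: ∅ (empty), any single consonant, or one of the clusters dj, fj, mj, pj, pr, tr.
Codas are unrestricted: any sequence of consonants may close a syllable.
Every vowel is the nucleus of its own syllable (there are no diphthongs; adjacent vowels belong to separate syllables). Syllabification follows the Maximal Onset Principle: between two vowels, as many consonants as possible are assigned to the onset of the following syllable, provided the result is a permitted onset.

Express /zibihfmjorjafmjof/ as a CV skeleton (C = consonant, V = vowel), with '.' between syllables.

The vowels are i, i, o, a, o — 5 nuclei, so 5 syllables.
V1 /i/ – V2 /i/: /b/ is a single consonant, so it becomes the next onset.
V2 /i/ – V3 /o/: /hfmj/ splits as /hf/ + /mj/ (/mj/ is the longest suffix that is a licit onset).
V3 /o/ – V4 /a/: cluster /rj/ — the longest permitted-onset suffix is /j/; onset = /j/, preceding coda = /r/.
V4 /a/ – V5 /o/: /fmj/; trying suffixes from longest down, /mj/ is the first permitted one, so coda /f/ | onset /mj/.
Syllabification: zi.bihf.mjor.jaf.mjof.
Mapping each syllable to C/V: /zi/ → CV, /bihf/ → CVCC, /mjor/ → CCVC, /jaf/ → CVC, /mjof/ → CCVC.

CV.CVCC.CCVC.CVC.CCVC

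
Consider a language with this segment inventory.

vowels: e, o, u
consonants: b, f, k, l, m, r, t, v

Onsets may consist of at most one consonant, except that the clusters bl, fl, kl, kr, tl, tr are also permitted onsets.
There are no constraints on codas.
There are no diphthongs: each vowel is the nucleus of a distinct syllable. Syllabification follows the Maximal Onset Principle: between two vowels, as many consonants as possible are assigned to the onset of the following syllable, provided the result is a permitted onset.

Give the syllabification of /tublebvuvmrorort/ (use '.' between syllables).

The vowels are u, e, u, o, o — 5 nuclei, so 5 syllables.
V1 /u/ – V2 /e/: cluster /bl/ — /bl/ is itself a permitted onset, so the whole cluster goes right; preceding coda = ∅.
V2 /e/ – V3 /u/: /bv/ — longest licit onset from the right is /v/, leaving /b/ as coda.
V3 /u/ – V4 /o/: /vmr/ — longest licit onset from the right is /r/, leaving /vm/ as coda.
V4 /o/ – V5 /o/: /r/ → onset of the next syllable (single consonants are always licit onsets).

tu.bleb.vuvm.ro.rort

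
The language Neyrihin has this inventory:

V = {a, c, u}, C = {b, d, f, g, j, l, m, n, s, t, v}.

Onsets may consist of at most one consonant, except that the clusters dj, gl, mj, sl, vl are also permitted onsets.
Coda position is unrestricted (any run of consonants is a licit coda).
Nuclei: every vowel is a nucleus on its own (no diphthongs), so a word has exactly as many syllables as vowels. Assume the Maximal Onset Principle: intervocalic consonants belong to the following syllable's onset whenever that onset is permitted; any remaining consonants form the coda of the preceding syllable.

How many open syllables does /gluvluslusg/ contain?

2

The vowels are u, u, u — 3 nuclei, so 3 syllables.
V1 /u/ – V2 /u/: cluster /vl/ — /vl/ is itself a permitted onset, so the whole cluster goes right; preceding coda = ∅.
V2 /u/ – V3 /u/: /sl/ — entire cluster is a permitted onset → onset /sl/, coda ∅.
So the parse is glu.vlu.slusg.
Classifying each syllable: /glu/ (open), /vlu/ (open), /slusg/ (closed).
Open syllables: 2.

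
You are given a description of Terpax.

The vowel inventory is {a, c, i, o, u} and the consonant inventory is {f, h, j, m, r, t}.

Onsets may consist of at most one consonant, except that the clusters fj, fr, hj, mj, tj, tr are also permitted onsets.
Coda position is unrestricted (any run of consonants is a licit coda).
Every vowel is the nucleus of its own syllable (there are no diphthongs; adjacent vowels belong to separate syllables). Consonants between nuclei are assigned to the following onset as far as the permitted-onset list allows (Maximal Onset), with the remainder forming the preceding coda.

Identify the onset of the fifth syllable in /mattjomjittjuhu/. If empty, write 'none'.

Vowels present: a, o, i, u, u; each is a nucleus, giving 5 syllables.
σ1/σ2 boundary: /ttj/ — longest licit onset from the right is /tj/, leaving /t/ as coda.
σ2/σ3 boundary: /mj/ — entire cluster is a permitted onset → onset /mj/, coda ∅.
σ3/σ4 boundary: /ttj/ splits as /t/ + /tj/ (/tj/ is the longest suffix that is a licit onset).
σ4/σ5 boundary: /h/ is a single consonant, so it becomes the next onset.
So the parse is mat.tjo.mjit.tju.hu.
Syllable 5 is /hu/: onset /h/, nucleus /u/, coda ∅.

h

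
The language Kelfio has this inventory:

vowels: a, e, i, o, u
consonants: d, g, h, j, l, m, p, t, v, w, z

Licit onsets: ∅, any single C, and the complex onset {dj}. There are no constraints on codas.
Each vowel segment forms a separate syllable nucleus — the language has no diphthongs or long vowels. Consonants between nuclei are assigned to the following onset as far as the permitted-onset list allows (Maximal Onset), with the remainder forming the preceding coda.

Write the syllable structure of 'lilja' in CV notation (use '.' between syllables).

CVC.CV

Vowels present: i, a; each is a nucleus, giving 2 syllables.
V1 /i/ – V2 /a/: /lj/ — longest licit onset from the right is /j/, leaving /l/ as coda.
Putting it together: lil.ja.
Mapping each syllable to C/V: /lil/ → CVC, /ja/ → CV.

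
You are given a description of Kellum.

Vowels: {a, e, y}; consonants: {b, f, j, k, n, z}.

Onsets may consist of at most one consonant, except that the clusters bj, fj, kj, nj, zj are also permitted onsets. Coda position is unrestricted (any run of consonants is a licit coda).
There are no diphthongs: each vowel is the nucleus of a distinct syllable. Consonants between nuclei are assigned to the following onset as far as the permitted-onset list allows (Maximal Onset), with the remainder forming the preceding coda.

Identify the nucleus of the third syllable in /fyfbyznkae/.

a

Vowels present: y, y, a, e; each is a nucleus, giving 4 syllables.
The third nucleus (vowel 3 from the left) is /a/.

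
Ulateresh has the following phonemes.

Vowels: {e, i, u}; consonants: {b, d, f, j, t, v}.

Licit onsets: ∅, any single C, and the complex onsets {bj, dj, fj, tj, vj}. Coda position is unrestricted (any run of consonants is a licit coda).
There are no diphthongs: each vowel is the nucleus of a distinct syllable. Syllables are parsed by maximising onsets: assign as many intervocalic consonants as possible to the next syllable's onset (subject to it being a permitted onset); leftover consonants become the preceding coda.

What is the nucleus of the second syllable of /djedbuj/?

The vowels are e, u — 2 nuclei, so 2 syllables.
The second nucleus (vowel 2 from the left) is /u/.

u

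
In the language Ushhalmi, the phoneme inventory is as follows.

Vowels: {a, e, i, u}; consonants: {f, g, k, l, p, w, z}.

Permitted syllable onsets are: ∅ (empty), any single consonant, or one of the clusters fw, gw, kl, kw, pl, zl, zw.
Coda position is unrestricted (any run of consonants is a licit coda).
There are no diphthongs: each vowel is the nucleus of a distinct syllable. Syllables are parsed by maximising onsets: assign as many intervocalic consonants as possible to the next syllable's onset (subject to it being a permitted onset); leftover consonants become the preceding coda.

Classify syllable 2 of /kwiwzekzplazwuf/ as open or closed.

Vowels present: i, e, a, u; each is a nucleus, giving 4 syllables.
Between /i/ (V1) and /e/ (V2): /wz/ splits as /w/ + /z/ (/z/ is the longest suffix that is a licit onset).
Between /e/ (V2) and /a/ (V3): /kzpl/; trying suffixes from longest down, /pl/ is the first permitted one, so coda /kz/ | onset /pl/.
Between /a/ (V3) and /u/ (V4): cluster /zw/ — /zw/ is itself a permitted onset, so the whole cluster goes right; preceding coda = ∅.
So the parse is kwiw.zekz.pla.zwuf.
Syllable 2 is /zekz/ with coda /kz/, so it is closed.

closed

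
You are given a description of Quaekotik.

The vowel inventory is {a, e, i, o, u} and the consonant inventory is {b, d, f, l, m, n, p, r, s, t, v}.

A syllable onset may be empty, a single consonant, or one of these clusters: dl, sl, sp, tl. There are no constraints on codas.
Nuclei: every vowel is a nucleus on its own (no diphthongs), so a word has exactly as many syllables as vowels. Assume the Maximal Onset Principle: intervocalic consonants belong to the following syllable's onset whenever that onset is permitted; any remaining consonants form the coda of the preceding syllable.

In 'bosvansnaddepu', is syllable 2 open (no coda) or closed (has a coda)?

closed

Vowels present: o, a, a, e, u; each is a nucleus, giving 5 syllables.
σ1/σ2 boundary: /sv/ splits as /s/ + /v/ (/v/ is the longest suffix that is a licit onset).
σ2/σ3 boundary: /nsn/ — longest licit onset from the right is /n/, leaving /ns/ as coda.
σ3/σ4 boundary: /dd/ splits as /d/ + /d/ (/d/ is the longest suffix that is a licit onset).
σ4/σ5 boundary: /p/ is a single consonant, so it becomes the next onset.
Result: bos.vans.nad.de.pu.
Syllable 2 is /vans/ with coda /ns/, so it is closed.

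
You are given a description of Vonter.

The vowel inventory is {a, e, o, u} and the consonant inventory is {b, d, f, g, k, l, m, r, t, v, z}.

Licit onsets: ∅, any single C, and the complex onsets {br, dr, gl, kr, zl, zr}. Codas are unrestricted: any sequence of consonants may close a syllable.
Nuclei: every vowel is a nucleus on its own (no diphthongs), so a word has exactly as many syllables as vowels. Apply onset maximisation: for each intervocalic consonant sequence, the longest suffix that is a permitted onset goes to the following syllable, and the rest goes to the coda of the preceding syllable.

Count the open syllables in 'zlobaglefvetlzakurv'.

3

Nuclei (vowels): o, a, e, e, a, u → 6 syllables.
Between /o/ (V1) and /a/ (V2): /b/ is a single consonant, so it becomes the next onset.
Between /a/ (V2) and /e/ (V3): /gl/ — entire cluster is a permitted onset → onset /gl/, coda ∅.
Between /e/ (V3) and /e/ (V4): /fv/ — longest licit onset from the right is /v/, leaving /f/ as coda.
Between /e/ (V4) and /a/ (V5): /tlz/ splits as /tl/ + /z/ (/z/ is the longest suffix that is a licit onset).
Between /a/ (V5) and /u/ (V6): just /k/ — single C goes to the following onset.
Putting it together: zlo.ba.glef.vetl.za.kurv.
Classifying each syllable: /zlo/ (open), /ba/ (open), /glef/ (closed), /vetl/ (closed), /za/ (open), /kurv/ (closed).
Open syllables: 3.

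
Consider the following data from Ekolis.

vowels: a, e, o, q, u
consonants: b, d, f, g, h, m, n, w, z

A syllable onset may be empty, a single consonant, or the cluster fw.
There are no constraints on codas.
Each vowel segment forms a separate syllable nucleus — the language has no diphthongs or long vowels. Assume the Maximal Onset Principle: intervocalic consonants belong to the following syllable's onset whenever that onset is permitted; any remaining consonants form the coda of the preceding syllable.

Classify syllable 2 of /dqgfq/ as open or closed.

open

The vowels are q, q — 2 nuclei, so 2 syllables.
Between /q/ (V1) and /q/ (V2): /gf/ — longest licit onset from the right is /f/, leaving /g/ as coda.
Result: dqg.fq.
Syllable 2 is /fq/; it ends in its nucleus with no coda, so it is open.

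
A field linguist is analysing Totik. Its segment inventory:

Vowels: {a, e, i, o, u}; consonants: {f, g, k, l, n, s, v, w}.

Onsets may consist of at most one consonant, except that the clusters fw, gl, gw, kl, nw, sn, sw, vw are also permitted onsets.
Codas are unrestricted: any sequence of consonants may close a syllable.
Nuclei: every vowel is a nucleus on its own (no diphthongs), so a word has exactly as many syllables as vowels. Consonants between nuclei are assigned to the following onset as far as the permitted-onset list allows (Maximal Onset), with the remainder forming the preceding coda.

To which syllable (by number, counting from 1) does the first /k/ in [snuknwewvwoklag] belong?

1

The vowels are u, e, o, a — 4 nuclei, so 4 syllables.
V1 /u/ – V2 /e/: cluster /knw/ — the longest permitted-onset suffix is /nw/; onset = /nw/, preceding coda = /k/.
V2 /e/ – V3 /o/: /wvw/ splits as /w/ + /vw/ (/vw/ is the longest suffix that is a licit onset).
V3 /o/ – V4 /a/: /kl/ is a licit onset in full, so it all attaches to the next syllable.
Putting it together: snuk.nwew.vwo.klag.
The first /k/ is in the coda of syllable 1 (/snuk/).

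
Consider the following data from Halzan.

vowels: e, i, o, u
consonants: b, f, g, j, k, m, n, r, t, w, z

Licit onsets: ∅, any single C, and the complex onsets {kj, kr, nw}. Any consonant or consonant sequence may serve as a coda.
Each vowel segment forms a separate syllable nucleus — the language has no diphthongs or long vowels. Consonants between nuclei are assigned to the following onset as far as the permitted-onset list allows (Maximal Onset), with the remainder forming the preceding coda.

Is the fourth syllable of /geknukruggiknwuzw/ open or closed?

closed

Nuclei (vowels): e, u, u, i, u → 5 syllables.
σ1/σ2 boundary: /kn/ — longest licit onset from the right is /n/, leaving /k/ as coda.
σ2/σ3 boundary: /kr/ is a licit onset in full, so it all attaches to the next syllable.
σ3/σ4 boundary: /gg/ — longest licit onset from the right is /g/, leaving /g/ as coda.
σ4/σ5 boundary: /knw/ — longest licit onset from the right is /nw/, leaving /k/ as coda.
Result: gek.nu.krug.gik.nwuzw.
Syllable 4 is /gik/ with coda /k/, so it is closed.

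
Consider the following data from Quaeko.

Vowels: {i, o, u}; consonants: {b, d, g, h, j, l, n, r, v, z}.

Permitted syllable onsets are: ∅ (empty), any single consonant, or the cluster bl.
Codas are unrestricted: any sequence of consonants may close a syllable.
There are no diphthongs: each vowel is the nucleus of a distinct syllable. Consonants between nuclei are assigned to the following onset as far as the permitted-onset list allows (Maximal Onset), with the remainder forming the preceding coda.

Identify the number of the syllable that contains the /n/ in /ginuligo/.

The vowels are i, u, i, o — 4 nuclei, so 4 syllables.
σ1/σ2 boundary: /n/ → onset of the next syllable (single consonants are always licit onsets).
σ2/σ3 boundary: just /l/ — single C goes to the following onset.
σ3/σ4 boundary: just /g/ — single C goes to the following onset.
Syllabification: gi.nu.li.go.
The /n/ is in the onset of syllable 2 (/nu/).

2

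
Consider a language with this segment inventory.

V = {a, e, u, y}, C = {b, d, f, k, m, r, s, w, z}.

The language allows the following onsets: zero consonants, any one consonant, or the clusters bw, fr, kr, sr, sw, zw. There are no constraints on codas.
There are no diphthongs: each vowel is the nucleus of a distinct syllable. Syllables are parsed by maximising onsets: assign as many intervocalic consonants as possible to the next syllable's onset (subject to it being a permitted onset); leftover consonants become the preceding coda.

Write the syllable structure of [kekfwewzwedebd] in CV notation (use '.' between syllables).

CVCC.CVC.CCV.CVCC

Nuclei (vowels): e, e, e, e → 4 syllables.
Between /e/ (V1) and /e/ (V2): /kfw/; trying suffixes from longest down, /w/ is the first permitted one, so coda /kf/ | onset /w/.
Between /e/ (V2) and /e/ (V3): cluster /wzw/ — the longest permitted-onset suffix is /zw/; onset = /zw/, preceding coda = /w/.
Between /e/ (V3) and /e/ (V4): /d/ → onset of the next syllable (single consonants are always licit onsets).
Putting it together: kekf.wew.zwe.debd.
Mapping each syllable to C/V: /kekf/ → CVCC, /wew/ → CVC, /zwe/ → CCV, /debd/ → CVCC.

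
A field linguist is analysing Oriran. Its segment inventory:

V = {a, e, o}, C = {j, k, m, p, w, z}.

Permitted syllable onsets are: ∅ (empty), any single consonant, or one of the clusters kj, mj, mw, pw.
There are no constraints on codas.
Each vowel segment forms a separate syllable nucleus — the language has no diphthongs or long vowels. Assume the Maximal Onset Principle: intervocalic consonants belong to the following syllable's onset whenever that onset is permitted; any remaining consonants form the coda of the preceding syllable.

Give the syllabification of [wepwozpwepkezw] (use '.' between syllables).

The vowels are e, o, e, e — 4 nuclei, so 4 syllables.
σ1/σ2 boundary: /pw/ — entire cluster is a permitted onset → onset /pw/, coda ∅.
σ2/σ3 boundary: cluster /zpw/ — the longest permitted-onset suffix is /pw/; onset = /pw/, preceding coda = /z/.
σ3/σ4 boundary: /pk/ splits as /p/ + /k/ (/k/ is the longest suffix that is a licit onset).

we.pwoz.pwep.kezw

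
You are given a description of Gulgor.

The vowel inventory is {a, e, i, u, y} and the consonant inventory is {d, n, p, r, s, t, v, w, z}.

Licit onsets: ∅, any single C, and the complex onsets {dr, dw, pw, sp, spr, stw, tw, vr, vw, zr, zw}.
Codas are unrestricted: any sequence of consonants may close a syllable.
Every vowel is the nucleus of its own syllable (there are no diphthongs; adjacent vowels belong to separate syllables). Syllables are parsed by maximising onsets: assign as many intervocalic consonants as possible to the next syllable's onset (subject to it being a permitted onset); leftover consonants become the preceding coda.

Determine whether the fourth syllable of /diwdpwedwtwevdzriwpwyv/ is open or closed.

The vowels are i, e, e, i, y — 5 nuclei, so 5 syllables.
V1 /i/ – V2 /e/: /wdpw/ splits as /wd/ + /pw/ (/pw/ is the longest suffix that is a licit onset).
V2 /e/ – V3 /e/: /dwtw/ — longest licit onset from the right is /tw/, leaving /dw/ as coda.
V3 /e/ – V4 /i/: /vdzr/; trying suffixes from longest down, /zr/ is the first permitted one, so coda /vd/ | onset /zr/.
V4 /i/ – V5 /y/: /wpw/ — longest licit onset from the right is /pw/, leaving /w/ as coda.
Syllabification: diwd.pwedw.twevd.zriw.pwyv.
Syllable 4 is /zriw/ with coda /w/, so it is closed.

closed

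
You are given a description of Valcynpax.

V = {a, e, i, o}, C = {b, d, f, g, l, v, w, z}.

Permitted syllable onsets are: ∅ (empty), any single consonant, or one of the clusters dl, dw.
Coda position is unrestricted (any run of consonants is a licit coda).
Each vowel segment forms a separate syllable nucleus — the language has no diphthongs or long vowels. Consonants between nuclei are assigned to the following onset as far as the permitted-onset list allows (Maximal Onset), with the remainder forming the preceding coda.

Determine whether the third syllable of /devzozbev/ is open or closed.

Vowels present: e, o, e; each is a nucleus, giving 3 syllables.
V1 /e/ – V2 /o/: /vz/ splits as /v/ + /z/ (/z/ is the longest suffix that is a licit onset).
V2 /o/ – V3 /e/: cluster /zb/ — the longest permitted-onset suffix is /b/; onset = /b/, preceding coda = /z/.
Putting it together: dev.zoz.bev.
Syllable 3 is /bev/ with coda /v/, so it is closed.

closed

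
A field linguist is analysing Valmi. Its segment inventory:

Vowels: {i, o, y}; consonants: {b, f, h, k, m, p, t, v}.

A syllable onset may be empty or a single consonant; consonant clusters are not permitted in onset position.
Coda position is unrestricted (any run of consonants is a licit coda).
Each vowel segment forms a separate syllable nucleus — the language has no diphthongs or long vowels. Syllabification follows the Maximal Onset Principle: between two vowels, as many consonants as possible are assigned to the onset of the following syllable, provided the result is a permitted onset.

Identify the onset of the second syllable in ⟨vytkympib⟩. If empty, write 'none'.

k

Nuclei (vowels): y, y, i → 3 syllables.
/y…y/ gap (V1→V2): /tk/; trying suffixes from longest down, /k/ is the first permitted one, so coda /t/ | onset /k/.
/y…i/ gap (V2→V3): /mp/ splits as /m/ + /p/ (/p/ is the longest suffix that is a licit onset).
Putting it together: vyt.kym.pib.
Syllable 2 is /kym/: onset /k/, nucleus /y/, coda /m/.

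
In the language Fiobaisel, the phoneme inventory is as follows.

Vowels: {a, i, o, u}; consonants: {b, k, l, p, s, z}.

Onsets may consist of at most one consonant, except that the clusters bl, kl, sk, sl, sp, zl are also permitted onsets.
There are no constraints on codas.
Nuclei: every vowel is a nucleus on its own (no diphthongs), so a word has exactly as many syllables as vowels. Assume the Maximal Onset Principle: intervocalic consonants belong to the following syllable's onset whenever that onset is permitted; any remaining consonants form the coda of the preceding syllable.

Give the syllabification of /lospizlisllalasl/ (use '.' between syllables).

lo.spi.zlisl.la.lasl

The vowels are o, i, i, a, a — 5 nuclei, so 5 syllables.
V1 /o/ – V2 /i/: /sp/ — entire cluster is a permitted onset → onset /sp/, coda ∅.
V2 /i/ – V3 /i/: /zl/ is a licit onset in full, so it all attaches to the next syllable.
V3 /i/ – V4 /a/: /sll/ splits as /sl/ + /l/ (/l/ is the longest suffix that is a licit onset).
V4 /a/ – V5 /a/: just /l/ — single C goes to the following onset.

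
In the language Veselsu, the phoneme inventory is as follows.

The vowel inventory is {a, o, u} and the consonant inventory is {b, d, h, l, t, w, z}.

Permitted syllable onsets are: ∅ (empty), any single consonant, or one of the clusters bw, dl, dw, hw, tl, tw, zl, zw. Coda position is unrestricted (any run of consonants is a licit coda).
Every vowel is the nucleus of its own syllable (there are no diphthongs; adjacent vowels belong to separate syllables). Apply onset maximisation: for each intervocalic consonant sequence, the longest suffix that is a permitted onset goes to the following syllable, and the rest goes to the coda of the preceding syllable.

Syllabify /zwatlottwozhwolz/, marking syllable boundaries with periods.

The vowels are a, o, o, o — 4 nuclei, so 4 syllables.
V1 /a/ – V2 /o/: /tl/ — entire cluster is a permitted onset → onset /tl/, coda ∅.
V2 /o/ – V3 /o/: /ttw/; trying suffixes from longest down, /tw/ is the first permitted one, so coda /t/ | onset /tw/.
V3 /o/ – V4 /o/: /zhw/ — longest licit onset from the right is /hw/, leaving /z/ as coda.

zwa.tlot.twoz.hwolz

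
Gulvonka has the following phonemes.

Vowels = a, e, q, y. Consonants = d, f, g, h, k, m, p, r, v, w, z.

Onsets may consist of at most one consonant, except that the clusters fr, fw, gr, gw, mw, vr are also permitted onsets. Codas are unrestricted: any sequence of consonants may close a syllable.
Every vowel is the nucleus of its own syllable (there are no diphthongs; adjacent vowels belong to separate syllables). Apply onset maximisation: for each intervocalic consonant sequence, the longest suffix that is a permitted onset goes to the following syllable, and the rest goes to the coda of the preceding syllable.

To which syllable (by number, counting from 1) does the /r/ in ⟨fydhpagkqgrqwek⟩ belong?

Vowels present: y, a, q, q, e; each is a nucleus, giving 5 syllables.
V1 /y/ – V2 /a/: /dhp/ splits as /dh/ + /p/ (/p/ is the longest suffix that is a licit onset).
V2 /a/ – V3 /q/: /gk/ — longest licit onset from the right is /k/, leaving /g/ as coda.
V3 /q/ – V4 /q/: /gr/ is a licit onset in full, so it all attaches to the next syllable.
V4 /q/ – V5 /e/: /w/ → onset of the next syllable (single consonants are always licit onsets).
So the parse is fydh.pag.kq.grq.wek.
The /r/ is in the onset of syllable 4 (/grq/).

4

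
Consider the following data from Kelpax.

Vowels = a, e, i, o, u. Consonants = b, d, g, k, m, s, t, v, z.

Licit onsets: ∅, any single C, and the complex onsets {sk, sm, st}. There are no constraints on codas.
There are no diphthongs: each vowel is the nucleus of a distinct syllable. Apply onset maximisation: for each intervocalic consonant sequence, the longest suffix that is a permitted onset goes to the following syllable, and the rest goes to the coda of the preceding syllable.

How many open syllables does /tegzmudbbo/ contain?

1

Nuclei (vowels): e, u, o → 3 syllables.
V1 /e/ – V2 /u/: /gzm/ — longest licit onset from the right is /m/, leaving /gz/ as coda.
V2 /u/ – V3 /o/: /dbb/; trying suffixes from longest down, /b/ is the first permitted one, so coda /db/ | onset /b/.
So the parse is tegz.mudb.bo.
Classifying each syllable: /tegz/ (closed), /mudb/ (closed), /bo/ (open).
Open syllables: 1.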